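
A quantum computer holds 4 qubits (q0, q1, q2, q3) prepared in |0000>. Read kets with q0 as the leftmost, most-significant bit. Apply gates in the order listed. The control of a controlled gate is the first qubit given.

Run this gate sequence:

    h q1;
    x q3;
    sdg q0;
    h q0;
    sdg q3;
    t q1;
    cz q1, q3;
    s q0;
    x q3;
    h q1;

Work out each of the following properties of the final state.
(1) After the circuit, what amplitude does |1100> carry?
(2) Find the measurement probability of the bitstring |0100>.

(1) The amplitude on |1100> is sqrt(2)*(1 + exp(I*pi/4))/4.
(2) The probability of measuring |0100> is sqrt(2)/8 + 1/4.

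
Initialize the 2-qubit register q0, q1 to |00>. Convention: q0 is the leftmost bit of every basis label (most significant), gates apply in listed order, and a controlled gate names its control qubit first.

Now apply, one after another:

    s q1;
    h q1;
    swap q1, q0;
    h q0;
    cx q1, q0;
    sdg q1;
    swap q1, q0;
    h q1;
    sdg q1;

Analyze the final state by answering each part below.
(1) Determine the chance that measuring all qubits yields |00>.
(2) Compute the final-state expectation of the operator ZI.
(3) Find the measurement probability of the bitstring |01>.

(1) A full measurement returns |00> with probability 1/2.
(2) The observable ZI averages to 1.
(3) Outcome |01> occurs with probability 1/2.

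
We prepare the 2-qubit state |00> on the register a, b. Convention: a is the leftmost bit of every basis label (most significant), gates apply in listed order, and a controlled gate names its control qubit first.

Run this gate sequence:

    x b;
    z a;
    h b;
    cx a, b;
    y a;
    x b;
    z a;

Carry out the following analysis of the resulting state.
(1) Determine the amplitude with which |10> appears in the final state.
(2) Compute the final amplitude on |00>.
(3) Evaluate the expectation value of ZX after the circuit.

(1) The final state's coefficient on |10> equals sqrt(2)*I/2.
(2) The amplitude on |00> is 0.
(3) In the final state, ZX has expectation 1.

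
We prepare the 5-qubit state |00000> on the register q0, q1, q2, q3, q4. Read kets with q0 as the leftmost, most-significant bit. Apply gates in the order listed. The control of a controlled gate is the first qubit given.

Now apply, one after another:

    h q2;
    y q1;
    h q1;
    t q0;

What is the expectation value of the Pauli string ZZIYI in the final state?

In the final state, ZZIYI has expectation 0.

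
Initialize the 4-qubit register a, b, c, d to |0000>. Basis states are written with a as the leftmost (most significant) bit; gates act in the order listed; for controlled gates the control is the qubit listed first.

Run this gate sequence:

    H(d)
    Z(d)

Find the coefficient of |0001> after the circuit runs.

The amplitude on |0001> is -sqrt(2)/2.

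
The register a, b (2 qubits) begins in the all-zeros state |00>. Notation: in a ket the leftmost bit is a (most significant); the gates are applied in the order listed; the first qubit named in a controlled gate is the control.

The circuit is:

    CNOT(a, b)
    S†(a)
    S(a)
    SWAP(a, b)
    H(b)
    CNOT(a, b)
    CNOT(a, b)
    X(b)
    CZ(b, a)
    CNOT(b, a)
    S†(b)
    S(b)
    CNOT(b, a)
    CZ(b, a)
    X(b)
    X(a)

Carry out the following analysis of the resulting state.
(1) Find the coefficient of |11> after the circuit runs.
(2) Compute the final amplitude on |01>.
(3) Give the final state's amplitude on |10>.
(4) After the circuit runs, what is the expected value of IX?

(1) The final state's coefficient on |11> equals sqrt(2)/2. Key observation: the block from step 8 through step 15 cancels to the identity and can be dropped.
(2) The final state's coefficient on |01> equals 0.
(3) The final state's coefficient on |10> equals sqrt(2)/2.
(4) The expectation value of IX is 1.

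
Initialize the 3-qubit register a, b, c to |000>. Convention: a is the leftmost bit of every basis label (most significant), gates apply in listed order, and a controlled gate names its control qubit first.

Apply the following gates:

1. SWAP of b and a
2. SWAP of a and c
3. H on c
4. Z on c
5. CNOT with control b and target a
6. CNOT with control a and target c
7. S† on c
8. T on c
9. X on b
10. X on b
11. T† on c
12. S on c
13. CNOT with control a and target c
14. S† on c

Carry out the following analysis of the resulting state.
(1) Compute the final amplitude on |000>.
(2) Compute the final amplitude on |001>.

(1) The final state's coefficient on |000> equals sqrt(2)/2. Key observation: the block from step 6 through step 13 cancels to the identity and can be dropped.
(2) |001> carries amplitude sqrt(2)*I/2 in the final state.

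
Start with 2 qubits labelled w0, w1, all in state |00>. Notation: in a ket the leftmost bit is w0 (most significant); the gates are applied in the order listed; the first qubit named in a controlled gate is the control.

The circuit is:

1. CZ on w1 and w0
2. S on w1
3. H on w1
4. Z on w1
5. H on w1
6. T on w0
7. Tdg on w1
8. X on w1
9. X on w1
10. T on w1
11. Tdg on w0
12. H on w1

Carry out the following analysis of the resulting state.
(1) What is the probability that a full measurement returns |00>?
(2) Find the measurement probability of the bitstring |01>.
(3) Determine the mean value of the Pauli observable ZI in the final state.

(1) Outcome |00> occurs with probability 1/2.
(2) Outcome |01> occurs with probability 1/2.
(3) The expectation value of ZI is 1.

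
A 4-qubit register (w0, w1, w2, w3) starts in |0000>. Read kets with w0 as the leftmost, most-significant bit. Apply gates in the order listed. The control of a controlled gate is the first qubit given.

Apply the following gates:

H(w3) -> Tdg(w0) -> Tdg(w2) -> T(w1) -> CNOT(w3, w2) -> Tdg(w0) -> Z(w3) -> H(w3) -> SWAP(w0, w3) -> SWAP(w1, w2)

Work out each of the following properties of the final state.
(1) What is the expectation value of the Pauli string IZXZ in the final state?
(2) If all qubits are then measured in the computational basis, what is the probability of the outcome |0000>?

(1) The expectation value of IZXZ is 0.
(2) Outcome |0000> occurs with probability 1/4.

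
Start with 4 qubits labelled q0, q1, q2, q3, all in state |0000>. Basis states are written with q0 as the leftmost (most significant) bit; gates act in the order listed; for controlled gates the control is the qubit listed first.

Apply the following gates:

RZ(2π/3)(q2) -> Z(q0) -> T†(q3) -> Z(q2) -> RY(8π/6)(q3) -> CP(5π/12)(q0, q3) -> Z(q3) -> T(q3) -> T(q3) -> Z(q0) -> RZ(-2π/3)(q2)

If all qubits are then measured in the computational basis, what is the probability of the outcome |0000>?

The probability of measuring |0000> is 1/4.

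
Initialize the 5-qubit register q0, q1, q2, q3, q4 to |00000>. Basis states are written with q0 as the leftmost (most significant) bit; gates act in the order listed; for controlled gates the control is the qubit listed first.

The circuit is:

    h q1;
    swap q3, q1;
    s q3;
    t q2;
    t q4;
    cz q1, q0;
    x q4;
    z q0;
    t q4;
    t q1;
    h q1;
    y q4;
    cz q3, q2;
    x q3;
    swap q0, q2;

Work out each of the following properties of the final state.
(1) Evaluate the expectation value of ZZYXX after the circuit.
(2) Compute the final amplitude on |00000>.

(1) In the final state, ZZYXX has expectation 0.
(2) The amplitude on |00000> is exp(I*pi/4)/2.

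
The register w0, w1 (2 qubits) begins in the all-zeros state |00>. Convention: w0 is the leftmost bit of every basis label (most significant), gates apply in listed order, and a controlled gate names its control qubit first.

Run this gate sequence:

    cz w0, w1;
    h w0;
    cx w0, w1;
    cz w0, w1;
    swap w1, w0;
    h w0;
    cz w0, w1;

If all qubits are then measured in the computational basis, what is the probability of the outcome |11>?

A full measurement returns |11> with probability 1/4.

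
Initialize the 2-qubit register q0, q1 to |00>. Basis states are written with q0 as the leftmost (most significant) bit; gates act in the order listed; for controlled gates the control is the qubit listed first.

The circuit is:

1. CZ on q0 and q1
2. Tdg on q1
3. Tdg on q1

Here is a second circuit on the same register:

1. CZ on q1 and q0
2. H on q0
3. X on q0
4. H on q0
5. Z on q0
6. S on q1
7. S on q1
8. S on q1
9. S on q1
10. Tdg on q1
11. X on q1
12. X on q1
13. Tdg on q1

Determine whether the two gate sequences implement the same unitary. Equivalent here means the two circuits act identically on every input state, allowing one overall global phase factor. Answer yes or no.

Yes: on every input state the two circuits agree up to one overall phase factor.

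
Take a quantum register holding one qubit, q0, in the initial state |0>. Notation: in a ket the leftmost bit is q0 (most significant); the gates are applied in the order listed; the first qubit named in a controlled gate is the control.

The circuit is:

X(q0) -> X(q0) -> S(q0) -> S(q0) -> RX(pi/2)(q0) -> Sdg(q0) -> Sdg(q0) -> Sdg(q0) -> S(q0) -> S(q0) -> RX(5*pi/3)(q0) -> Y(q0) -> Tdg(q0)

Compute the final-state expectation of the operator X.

In the final state, X has expectation sqrt(2)/2. Key observation: steps 7-10 multiply out to the identity, so the circuit reduces to the remaining gates.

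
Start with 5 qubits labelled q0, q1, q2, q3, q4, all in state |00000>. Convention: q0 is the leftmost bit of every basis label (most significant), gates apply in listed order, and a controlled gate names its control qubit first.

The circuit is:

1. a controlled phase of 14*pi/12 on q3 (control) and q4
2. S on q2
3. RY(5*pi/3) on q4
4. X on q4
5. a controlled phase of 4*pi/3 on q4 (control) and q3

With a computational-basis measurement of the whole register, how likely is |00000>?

Outcome |00000> occurs with probability 1/4.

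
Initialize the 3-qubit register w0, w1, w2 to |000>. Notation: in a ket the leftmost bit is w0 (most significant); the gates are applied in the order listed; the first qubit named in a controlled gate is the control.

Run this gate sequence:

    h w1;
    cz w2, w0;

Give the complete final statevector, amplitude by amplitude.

The resulting statevector has amplitude sqrt(2)/2 on |000>, sqrt(2)/2 on |010>, and 0 on every other basis state.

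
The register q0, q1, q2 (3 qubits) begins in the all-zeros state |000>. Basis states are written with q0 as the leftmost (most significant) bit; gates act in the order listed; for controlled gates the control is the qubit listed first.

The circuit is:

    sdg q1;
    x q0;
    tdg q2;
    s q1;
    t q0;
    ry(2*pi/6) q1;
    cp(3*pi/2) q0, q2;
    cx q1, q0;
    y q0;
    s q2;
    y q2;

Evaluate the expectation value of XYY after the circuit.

The expectation value of XYY is 0.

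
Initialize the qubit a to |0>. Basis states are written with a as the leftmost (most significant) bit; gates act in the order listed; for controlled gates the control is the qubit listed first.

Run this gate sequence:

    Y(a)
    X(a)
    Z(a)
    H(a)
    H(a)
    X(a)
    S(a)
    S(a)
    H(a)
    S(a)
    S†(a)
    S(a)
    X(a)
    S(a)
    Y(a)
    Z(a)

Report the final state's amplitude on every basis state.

After the circuit, the state carries amplitude -sqrt(2)*I/2 on |0>, sqrt(2)*I/2 on |1>. Key observation: steps 4-5 multiply out to the identity, so the circuit reduces to the remaining gates.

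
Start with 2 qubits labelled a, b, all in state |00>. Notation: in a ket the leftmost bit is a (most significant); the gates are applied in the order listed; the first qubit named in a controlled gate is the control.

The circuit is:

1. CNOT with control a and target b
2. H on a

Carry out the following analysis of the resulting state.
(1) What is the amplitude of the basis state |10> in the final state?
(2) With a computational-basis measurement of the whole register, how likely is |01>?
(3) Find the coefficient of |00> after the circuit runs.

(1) The final state's coefficient on |10> equals sqrt(2)/2.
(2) The probability of measuring |01> is 0.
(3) The amplitude on |00> is sqrt(2)/2.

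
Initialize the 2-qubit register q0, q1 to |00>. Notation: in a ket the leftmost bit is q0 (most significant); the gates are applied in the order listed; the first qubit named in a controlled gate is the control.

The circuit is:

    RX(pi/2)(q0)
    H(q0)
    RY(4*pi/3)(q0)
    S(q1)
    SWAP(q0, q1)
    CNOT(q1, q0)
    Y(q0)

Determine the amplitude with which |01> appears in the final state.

|01> carries amplitude -(1 - I)*(1 + sqrt(3)*I)/4 in the final state.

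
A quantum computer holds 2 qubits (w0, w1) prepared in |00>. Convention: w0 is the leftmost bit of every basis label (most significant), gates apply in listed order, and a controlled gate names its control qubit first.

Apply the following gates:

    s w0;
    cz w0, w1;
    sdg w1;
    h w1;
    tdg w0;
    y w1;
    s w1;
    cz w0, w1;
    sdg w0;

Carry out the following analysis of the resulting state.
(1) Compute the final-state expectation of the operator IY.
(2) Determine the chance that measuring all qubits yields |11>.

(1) In the final state, IY has expectation -1.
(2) A full measurement returns |11> with probability 0.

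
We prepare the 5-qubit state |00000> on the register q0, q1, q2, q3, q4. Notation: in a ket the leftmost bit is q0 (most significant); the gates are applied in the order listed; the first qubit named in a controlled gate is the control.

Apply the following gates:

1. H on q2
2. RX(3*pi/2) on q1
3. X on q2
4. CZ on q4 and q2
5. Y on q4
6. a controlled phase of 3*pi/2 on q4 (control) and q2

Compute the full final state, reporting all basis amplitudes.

After the circuit, the state carries amplitude -I/2 on |00001>, -1/2 on |00101>, 1/2 on |01001>, -I/2 on |01101>, and 0 on every other basis state.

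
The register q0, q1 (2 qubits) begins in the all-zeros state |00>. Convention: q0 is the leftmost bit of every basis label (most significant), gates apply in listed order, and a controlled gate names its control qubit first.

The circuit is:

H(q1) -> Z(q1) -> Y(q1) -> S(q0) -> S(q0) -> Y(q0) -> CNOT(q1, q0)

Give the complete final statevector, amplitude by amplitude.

After the circuit, the state carries amplitude 0 on |00>, -sqrt(2)/2 on |01>, -sqrt(2)/2 on |10>, 0 on |11>.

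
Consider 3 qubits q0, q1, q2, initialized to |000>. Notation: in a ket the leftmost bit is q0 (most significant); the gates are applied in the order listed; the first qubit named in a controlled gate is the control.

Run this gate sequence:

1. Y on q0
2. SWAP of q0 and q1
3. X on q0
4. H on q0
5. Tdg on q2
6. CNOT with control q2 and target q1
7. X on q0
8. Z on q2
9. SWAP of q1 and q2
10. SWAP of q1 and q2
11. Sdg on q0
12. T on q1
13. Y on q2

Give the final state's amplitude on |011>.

|011> carries amplitude sqrt(2)*exp(I*pi/4)/2 in the final state. Key observation: the block from step 9 through step 10 cancels to the identity and can be dropped.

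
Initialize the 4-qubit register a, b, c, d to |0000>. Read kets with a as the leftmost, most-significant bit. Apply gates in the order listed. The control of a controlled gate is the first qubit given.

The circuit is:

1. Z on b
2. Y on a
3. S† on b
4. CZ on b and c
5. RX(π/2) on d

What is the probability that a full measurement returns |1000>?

Outcome |1000> occurs with probability 1/2.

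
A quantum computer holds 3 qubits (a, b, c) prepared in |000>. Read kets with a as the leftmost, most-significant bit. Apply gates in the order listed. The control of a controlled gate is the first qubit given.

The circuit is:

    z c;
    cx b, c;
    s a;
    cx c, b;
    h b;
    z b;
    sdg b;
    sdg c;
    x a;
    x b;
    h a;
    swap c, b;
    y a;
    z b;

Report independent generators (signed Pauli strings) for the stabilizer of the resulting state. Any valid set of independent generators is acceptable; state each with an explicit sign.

One valid set of independent stabilizer generators is +XII, -IIY, +IZI (any independent generating set of the same group is equally correct).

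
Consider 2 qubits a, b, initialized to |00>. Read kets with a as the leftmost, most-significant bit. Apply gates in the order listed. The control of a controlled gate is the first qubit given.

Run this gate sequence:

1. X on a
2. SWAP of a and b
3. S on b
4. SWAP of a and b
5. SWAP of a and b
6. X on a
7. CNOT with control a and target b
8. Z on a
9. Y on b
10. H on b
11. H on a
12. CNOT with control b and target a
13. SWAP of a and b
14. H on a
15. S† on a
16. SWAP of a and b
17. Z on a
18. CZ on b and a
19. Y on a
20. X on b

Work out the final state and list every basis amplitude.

After the circuit, the state carries amplitude 0 on |00>, -sqrt(2)*I/2 on |01>, 0 on |10>, sqrt(2)*I/2 on |11>.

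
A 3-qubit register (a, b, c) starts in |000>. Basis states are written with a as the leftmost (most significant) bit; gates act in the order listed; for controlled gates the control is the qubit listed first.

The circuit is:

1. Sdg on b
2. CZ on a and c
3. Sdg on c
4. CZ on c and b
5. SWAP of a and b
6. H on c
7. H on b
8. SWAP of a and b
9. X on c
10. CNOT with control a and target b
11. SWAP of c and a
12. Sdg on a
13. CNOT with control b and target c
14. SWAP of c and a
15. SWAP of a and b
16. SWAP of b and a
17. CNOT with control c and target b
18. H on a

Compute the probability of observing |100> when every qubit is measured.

A full measurement returns |100> with probability 1/8.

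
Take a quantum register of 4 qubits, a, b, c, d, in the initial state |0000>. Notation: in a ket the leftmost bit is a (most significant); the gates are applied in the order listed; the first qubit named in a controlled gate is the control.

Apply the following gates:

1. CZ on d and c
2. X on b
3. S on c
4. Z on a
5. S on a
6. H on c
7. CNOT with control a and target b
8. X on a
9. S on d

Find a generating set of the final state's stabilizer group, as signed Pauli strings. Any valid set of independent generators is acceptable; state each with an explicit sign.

One valid set of independent stabilizer generators is +IIXI, -ZIII, -IZII, +IIIZ (any independent generating set of the same group is equally correct).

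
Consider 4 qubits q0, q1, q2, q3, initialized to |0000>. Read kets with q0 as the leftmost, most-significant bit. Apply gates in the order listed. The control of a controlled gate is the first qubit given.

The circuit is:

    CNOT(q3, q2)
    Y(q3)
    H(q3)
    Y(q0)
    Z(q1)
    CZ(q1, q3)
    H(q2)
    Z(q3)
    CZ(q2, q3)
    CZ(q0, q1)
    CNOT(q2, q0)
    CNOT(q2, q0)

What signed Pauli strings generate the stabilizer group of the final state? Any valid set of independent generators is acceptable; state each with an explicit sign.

The final state is stabilized by the group generated by +IIXZ, +IIZX, -ZIII, +IZII; other independent generating sets are equally valid. Key observation: gates 11-12 undo each other exactly, leaving only the rest of the circuit to track.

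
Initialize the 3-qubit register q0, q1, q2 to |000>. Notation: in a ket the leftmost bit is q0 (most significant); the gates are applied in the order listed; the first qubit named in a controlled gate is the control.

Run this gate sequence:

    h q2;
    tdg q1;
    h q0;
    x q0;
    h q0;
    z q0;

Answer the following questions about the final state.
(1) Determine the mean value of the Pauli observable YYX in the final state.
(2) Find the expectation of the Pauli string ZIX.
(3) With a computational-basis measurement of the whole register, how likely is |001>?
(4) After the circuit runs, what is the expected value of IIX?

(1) In the final state, YYX has expectation 0.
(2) The expectation value of ZIX is 1.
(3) The probability of measuring |001> is 1/2.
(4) The observable IIX averages to 1.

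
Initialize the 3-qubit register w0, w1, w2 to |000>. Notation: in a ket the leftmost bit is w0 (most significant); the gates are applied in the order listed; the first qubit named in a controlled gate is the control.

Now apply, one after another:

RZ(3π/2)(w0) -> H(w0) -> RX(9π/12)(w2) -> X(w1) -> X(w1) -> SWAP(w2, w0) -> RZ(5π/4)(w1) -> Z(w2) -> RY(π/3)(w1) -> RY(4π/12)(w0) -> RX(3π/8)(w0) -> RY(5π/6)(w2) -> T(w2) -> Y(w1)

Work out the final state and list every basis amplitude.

The resulting statevector has amplitude 3*I*sqrt(sqrt(2)/4 + 1/2)*exp(5*I*pi/8)*sin(3*pi/16)/8 - sqrt(3)*sqrt(1/2 - sqrt(2)/4)*exp(5*I*pi/8)*sin(3*pi/16)/8 - 3*I*sqrt(1/2 - sqrt(2)/4)*exp(5*I*pi/8)*cos(3*pi/16)/8 + sqrt(3)*sqrt(sqrt(2)/4 + 1/2)*exp(5*I*pi/8)*cos(3*pi/16)/8 on |000>, sqrt(3)*I*sqrt(sqrt(2)/4 + 1/2)*exp(7*I*pi/8)*sin(3*pi/16)/8 - sqrt(1/2 - sqrt(2)/4)*exp(7*I*pi/8)*sin(3*pi/16)/8 + sqrt(sqrt(2)/4 + 1/2)*exp(7*I*pi/8)*cos(3*pi/16)/8 - sqrt(3)*I*sqrt(1/2 - sqrt(2)/4)*exp(7*I*pi/8)*cos(3*pi/16)/8 on |001>, -3*sqrt(sqrt(2)/4 + 1/2)*exp(5*I*pi/8)*cos(3*pi/16)/8 + 3*sqrt(3)*I*sqrt(1/2 - sqrt(2)/4)*exp(5*I*pi/8)*cos(3*pi/16)/8 + 3*sqrt(1/2 - sqrt(2)/4)*exp(5*I*pi/8)*sin(3*pi/16)/8 - 3*sqrt(3)*I*sqrt(sqrt(2)/4 + 1/2)*exp(5*I*pi/8)*sin(3*pi/16)/8 on |010>, 3*I*sqrt(1/2 - sqrt(2)/4)*exp(7*I*pi/8)*cos(3*pi/16)/8 - sqrt(3)*sqrt(sqrt(2)/4 + 1/2)*exp(7*I*pi/8)*cos(3*pi/16)/8 + sqrt(3)*sqrt(1/2 - sqrt(2)/4)*exp(7*I*pi/8)*sin(3*pi/16)/8 - 3*I*sqrt(sqrt(2)/4 + 1/2)*exp(7*I*pi/8)*sin(3*pi/16)/8 on |011>, -3*sqrt(sqrt(2)/4 + 1/2)*exp(5*I*pi/8)*cos(3*pi/16)/8 - 3*sqrt(1/2 - sqrt(2)/4)*exp(5*I*pi/8)*sin(3*pi/16)/8 - sqrt(3)*I*sqrt(1/2 - sqrt(2)/4)*exp(5*I*pi/8)*cos(3*pi/16)/8 - sqrt(3)*I*sqrt(sqrt(2)/4 + 1/2)*exp(5*I*pi/8)*sin(3*pi/16)/8 on |100>, -sqrt(3)*sqrt(sqrt(2)/4 + 1/2)*exp(7*I*pi/8)*cos(3*pi/16)/8 - sqrt(3)*sqrt(1/2 - sqrt(2)/4)*exp(7*I*pi/8)*sin(3*pi/16)/8 - I*sqrt(1/2 - sqrt(2)/4)*exp(7*I*pi/8)*cos(3*pi/16)/8 - I*sqrt(sqrt(2)/4 + 1/2)*exp(7*I*pi/8)*sin(3*pi/16)/8 on |101>, 3*I*sqrt(sqrt(2)/4 + 1/2)*exp(5*I*pi/8)*sin(3*pi/16)/8 + 3*I*sqrt(1/2 - sqrt(2)/4)*exp(5*I*pi/8)*cos(3*pi/16)/8 + 3*sqrt(3)*sqrt(1/2 - sqrt(2)/4)*exp(5*I*pi/8)*sin(3*pi/16)/8 + 3*sqrt(3)*sqrt(sqrt(2)/4 + 1/2)*exp(5*I*pi/8)*cos(3*pi/16)/8 on |110>, sqrt(3)*I*sqrt(sqrt(2)/4 + 1/2)*exp(7*I*pi/8)*sin(3*pi/16)/8 + sqrt(3)*I*sqrt(1/2 - sqrt(2)/4)*exp(7*I*pi/8)*cos(3*pi/16)/8 + 3*sqrt(1/2 - sqrt(2)/4)*exp(7*I*pi/8)*sin(3*pi/16)/8 + 3*sqrt(sqrt(2)/4 + 1/2)*exp(7*I*pi/8)*cos(3*pi/16)/8 on |111>. Key observation: the block from step 4 through step 5 cancels to the identity and can be dropped.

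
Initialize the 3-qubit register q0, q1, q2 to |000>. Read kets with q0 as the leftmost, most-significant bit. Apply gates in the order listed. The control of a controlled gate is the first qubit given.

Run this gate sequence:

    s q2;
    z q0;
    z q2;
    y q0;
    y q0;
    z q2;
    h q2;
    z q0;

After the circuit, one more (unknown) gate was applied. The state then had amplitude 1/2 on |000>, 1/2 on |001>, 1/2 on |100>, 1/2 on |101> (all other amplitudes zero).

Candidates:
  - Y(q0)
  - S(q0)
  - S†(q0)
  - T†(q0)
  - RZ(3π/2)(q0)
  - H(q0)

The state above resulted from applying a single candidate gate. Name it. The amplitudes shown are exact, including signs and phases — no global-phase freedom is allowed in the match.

The unique candidate consistent with the amplitudes is H(q0). Key observation: steps 3-6 multiply out to the identity, so the circuit reduces to the remaining gates.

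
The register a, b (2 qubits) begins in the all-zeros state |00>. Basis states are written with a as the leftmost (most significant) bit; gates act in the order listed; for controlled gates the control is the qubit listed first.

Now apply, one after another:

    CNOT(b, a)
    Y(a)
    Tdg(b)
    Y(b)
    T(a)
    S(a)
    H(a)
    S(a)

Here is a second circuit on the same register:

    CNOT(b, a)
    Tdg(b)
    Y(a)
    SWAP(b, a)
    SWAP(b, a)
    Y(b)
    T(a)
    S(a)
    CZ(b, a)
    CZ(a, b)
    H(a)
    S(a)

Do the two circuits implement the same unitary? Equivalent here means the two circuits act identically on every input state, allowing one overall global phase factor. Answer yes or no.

Yes — the two circuits implement the same unitary up to a global phase.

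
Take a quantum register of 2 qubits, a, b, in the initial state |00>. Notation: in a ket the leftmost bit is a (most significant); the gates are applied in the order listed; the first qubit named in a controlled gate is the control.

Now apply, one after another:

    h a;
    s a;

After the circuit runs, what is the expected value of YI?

In the final state, YI has expectation 1.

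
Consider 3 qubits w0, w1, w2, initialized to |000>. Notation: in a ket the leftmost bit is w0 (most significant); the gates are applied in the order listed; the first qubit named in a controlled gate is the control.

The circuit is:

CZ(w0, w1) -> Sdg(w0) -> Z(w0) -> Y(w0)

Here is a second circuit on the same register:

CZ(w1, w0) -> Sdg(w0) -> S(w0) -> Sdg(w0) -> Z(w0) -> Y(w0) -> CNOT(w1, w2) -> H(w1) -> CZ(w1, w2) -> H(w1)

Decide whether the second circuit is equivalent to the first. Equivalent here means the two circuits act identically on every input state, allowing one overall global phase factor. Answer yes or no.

No: there is an input state on which the two circuits produce genuinely different outputs (not merely differing by a phase).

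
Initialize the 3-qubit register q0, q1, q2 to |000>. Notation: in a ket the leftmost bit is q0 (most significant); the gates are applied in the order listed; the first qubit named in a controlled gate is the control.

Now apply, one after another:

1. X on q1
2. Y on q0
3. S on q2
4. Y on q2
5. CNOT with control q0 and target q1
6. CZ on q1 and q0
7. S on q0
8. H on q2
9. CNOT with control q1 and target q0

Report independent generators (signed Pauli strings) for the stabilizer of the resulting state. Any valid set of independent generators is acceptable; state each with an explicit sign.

One valid set of independent stabilizer generators is -IIX, -ZII, +IZI (any independent generating set of the same group is equally correct).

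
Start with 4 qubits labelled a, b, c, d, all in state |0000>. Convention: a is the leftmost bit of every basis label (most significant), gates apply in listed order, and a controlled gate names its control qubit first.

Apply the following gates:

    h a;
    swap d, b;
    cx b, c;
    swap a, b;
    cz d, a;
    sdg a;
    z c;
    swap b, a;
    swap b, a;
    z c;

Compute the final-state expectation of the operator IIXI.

The expectation value of IIXI is 0. Key observation: the block from step 7 through step 10 cancels to the identity and can be dropped.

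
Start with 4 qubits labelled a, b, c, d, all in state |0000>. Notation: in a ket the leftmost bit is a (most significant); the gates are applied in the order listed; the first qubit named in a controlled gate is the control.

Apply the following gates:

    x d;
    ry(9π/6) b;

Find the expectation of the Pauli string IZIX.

The observable IZIX averages to 0.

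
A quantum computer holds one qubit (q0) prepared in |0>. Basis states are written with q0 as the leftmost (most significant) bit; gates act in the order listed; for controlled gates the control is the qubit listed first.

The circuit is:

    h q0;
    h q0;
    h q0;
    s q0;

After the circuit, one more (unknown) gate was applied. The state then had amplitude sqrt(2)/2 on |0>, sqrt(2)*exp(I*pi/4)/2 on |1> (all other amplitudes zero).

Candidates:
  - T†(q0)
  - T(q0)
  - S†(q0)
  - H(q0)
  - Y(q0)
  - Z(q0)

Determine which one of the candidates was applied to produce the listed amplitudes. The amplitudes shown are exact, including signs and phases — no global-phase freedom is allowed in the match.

It was T†(q0) that produced the state shown.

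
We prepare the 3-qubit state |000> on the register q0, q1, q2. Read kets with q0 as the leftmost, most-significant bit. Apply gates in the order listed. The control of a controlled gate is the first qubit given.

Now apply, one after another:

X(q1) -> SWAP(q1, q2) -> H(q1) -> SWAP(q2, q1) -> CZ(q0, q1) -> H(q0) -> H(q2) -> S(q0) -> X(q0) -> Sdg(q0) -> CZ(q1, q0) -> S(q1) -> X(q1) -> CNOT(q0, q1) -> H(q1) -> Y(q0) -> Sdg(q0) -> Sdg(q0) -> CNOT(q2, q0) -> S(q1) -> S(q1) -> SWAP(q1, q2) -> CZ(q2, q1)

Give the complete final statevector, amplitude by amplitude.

The final amplitudes are I/2 on |000>, I/2 on |001>, 0 on |010>, 0 on |011>, I/2 on |100>, -I/2 on |101>, 0 on |110>, 0 on |111>.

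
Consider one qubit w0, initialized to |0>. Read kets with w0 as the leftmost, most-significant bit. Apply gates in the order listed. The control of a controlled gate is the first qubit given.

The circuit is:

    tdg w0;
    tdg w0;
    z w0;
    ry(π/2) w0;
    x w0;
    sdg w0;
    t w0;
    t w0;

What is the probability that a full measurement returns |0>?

A full measurement returns |0> with probability 1/2.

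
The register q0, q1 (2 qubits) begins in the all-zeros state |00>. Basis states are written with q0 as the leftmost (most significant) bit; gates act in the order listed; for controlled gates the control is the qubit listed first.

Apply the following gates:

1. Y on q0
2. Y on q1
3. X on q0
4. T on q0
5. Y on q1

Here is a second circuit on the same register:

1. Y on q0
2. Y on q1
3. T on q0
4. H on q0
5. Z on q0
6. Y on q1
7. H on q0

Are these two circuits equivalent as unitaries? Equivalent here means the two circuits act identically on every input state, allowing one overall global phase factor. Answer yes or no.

No, they are not equivalent — no single phase factor reconciles the two unitaries.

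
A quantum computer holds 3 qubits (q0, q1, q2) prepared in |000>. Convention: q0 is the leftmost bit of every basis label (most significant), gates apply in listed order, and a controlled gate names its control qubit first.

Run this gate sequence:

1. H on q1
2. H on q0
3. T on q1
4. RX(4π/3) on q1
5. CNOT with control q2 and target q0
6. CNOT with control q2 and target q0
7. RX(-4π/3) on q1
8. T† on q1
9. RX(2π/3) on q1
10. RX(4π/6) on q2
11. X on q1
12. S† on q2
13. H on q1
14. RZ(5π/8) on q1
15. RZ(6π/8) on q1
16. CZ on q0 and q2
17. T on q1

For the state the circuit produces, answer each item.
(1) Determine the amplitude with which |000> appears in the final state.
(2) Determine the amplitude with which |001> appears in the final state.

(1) The final state's coefficient on |000> equals (-sqrt(2) + sqrt(6)*I)*exp(5*I*pi/16)/8. Key observation: gates 3-8 undo each other exactly, leaving only the rest of the circuit to track.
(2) The amplitude on |001> is (sqrt(6) - 3*sqrt(2)*I)*exp(5*I*pi/16)/8.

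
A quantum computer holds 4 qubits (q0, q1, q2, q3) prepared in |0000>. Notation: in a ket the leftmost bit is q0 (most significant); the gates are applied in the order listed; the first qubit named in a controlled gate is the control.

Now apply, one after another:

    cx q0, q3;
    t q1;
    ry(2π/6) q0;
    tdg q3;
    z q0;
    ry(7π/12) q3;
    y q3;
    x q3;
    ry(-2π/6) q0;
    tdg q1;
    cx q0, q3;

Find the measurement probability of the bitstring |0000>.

Outcome |0000> occurs with probability -sqrt(6)/32 + sqrt(2)/32 + 1/8.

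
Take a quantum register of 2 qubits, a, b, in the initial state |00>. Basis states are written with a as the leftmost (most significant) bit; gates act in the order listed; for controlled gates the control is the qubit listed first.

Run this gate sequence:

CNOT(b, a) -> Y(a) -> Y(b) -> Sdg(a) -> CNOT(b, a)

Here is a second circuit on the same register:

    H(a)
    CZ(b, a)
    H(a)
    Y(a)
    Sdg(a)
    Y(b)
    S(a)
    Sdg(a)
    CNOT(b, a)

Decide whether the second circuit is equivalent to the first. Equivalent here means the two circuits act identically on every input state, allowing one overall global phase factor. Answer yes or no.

Yes: on every input state the two circuits agree up to one overall phase factor.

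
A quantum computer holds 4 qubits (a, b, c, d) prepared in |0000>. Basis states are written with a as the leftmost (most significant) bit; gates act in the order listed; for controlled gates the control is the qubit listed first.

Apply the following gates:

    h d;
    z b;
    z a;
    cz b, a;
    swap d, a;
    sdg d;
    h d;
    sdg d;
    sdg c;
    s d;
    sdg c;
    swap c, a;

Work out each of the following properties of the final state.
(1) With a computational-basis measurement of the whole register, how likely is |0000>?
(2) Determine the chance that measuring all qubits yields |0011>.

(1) Outcome |0000> occurs with probability 1/4.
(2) Outcome |0011> occurs with probability 1/4.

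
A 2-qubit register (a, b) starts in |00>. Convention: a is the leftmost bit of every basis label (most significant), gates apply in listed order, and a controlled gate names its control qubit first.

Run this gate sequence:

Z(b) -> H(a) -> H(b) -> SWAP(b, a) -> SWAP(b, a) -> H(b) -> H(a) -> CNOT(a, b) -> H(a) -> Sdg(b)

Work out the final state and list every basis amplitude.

After the circuit, the state carries amplitude sqrt(2)/2 on |00>, 0 on |01>, sqrt(2)/2 on |10>, 0 on |11>. Key observation: gates 2-7 undo each other exactly, leaving only the rest of the circuit to track.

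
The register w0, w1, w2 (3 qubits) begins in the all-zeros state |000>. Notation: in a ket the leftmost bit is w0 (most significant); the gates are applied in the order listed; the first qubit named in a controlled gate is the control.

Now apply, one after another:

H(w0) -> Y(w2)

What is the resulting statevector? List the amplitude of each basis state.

The final amplitudes are sqrt(2)*I/2 on |001>, sqrt(2)*I/2 on |101>, and 0 on every other basis state.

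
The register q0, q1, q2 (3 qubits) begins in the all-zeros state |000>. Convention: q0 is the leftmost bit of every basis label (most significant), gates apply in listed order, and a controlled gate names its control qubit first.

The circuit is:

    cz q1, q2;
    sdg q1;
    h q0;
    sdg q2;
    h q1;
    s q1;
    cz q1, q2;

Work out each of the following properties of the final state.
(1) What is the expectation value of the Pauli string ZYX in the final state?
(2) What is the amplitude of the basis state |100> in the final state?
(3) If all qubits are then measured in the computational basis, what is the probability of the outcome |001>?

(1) In the final state, ZYX has expectation 0.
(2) |100> carries amplitude 1/2 in the final state.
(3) The probability of measuring |001> is 0.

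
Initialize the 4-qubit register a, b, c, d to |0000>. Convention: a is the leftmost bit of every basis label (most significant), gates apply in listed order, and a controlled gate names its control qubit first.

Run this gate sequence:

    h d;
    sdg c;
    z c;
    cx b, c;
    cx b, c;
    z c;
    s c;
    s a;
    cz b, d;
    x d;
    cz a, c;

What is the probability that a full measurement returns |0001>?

The probability of measuring |0001> is 1/2.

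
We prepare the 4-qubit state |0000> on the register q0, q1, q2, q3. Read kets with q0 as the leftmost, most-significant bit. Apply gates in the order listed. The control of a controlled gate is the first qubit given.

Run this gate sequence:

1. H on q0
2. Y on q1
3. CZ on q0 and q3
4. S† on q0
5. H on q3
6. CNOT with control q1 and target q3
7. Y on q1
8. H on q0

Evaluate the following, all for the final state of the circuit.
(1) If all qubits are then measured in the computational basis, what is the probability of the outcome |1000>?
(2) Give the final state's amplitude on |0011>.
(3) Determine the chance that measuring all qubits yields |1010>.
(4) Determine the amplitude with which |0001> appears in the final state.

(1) The probability of measuring |1000> is 1/4.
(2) The final state's coefficient on |0011> equals 0.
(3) The probability of measuring |1010> is 0.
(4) The amplitude on |0001> is sqrt(2)*(1 - I)/4.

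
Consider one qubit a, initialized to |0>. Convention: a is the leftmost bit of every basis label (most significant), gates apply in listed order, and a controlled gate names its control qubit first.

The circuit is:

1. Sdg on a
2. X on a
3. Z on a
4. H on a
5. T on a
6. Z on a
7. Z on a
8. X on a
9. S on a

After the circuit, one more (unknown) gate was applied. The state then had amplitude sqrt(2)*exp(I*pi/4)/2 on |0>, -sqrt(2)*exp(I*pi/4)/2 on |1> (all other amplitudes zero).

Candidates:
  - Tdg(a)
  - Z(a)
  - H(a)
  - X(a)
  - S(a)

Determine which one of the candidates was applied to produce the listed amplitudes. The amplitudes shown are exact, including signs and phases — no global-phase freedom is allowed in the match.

The unique candidate consistent with the amplitudes is Tdg(a).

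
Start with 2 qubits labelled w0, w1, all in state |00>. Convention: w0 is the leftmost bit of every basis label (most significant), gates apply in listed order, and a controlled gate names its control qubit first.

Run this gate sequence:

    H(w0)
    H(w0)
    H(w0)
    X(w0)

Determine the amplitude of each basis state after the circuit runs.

The final amplitudes are sqrt(2)/2 on |00>, 0 on |01>, sqrt(2)/2 on |10>, 0 on |11>.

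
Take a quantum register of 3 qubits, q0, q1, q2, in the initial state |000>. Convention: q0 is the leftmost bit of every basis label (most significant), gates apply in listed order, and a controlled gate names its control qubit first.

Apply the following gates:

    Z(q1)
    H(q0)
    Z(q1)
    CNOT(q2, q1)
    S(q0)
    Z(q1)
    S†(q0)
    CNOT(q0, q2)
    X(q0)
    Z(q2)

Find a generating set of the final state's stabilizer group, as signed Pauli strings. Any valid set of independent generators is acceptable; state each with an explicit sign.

The stabilizer group can be generated by -XIX, -ZIZ, +IZI, among other valid generating sets.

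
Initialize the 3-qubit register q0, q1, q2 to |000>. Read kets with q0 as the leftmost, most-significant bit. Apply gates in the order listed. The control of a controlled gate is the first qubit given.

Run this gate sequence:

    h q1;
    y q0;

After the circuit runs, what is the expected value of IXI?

In the final state, IXI has expectation 1.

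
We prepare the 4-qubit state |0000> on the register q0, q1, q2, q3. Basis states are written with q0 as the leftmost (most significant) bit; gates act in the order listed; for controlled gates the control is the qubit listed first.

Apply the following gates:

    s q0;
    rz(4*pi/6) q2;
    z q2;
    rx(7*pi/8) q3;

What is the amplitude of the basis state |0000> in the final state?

The amplitude on |0000> is -exp(2*I*pi/3)*sin(pi/16).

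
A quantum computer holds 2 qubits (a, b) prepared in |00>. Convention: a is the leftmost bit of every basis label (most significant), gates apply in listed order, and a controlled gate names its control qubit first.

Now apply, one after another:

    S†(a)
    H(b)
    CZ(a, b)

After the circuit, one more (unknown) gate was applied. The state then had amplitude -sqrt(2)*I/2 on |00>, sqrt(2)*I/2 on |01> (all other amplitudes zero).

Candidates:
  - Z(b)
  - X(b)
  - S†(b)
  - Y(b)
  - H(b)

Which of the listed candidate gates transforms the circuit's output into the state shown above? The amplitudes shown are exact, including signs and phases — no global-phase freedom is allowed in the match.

It was Y(b) that produced the state shown.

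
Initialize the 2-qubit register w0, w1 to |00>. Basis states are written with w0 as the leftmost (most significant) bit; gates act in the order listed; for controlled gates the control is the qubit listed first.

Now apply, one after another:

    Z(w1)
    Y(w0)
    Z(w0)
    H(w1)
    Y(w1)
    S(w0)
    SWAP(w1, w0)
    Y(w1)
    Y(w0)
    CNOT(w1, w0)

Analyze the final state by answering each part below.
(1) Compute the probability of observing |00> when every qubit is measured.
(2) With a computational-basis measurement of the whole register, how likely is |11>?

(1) The probability of measuring |00> is 1/2.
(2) A full measurement returns |11> with probability 0.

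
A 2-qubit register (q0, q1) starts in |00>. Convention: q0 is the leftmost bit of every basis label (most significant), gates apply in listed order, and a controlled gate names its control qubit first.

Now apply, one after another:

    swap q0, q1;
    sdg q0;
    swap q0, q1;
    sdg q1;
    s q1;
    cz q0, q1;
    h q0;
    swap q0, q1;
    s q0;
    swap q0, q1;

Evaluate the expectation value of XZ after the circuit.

The expectation value of XZ is 1.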